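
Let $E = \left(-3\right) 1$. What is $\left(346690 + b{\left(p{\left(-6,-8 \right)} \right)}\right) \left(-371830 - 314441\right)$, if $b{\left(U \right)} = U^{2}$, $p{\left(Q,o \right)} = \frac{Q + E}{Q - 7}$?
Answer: $- \frac{40209092103261}{169} \approx -2.3792 \cdot 10^{11}$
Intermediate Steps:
$E = -3$
$p{\left(Q,o \right)} = \frac{-3 + Q}{-7 + Q}$ ($p{\left(Q,o \right)} = \frac{Q - 3}{Q - 7} = \frac{-3 + Q}{-7 + Q}$)
$\left(346690 + b{\left(p{\left(-6,-8 \right)} \right)}\right) \left(-371830 - 314441\right) = \left(346690 + \left(\frac{-3 - 6}{-7 - 6}\right)^{2}\right) \left(-371830 - 314441\right) = \left(346690 + \left(\frac{1}{-13} \left(-9\right)\right)^{2}\right) \left(-686271\right) = \left(346690 + \left(\left(- \frac{1}{13}\right) \left(-9\right)\right)^{2}\right) \left(-686271\right) = \left(346690 + \left(\frac{9}{13}\right)^{2}\right) \left(-686271\right) = \left(346690 + \frac{81}{169}\right) \left(-686271\right) = \frac{58590691}{169} \left(-686271\right) = - \frac{40209092103261}{169}$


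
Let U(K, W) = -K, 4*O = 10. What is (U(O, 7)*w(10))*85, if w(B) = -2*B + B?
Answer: 2125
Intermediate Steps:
O = 5/2 (O = (1/4)*10 = 5/2 ≈ 2.5000)
w(B) = -B
(U(O, 7)*w(10))*85 = ((-1*5/2)*(-1*10))*85 = -5/2*(-10)*85 = 25*85 = 2125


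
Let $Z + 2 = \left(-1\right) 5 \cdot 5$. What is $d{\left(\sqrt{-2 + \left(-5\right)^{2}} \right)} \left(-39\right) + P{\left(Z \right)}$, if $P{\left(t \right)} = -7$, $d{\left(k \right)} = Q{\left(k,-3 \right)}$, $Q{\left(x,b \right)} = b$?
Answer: $110$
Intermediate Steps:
$d{\left(k \right)} = -3$
$Z = -27$ ($Z = -2 + \left(-1\right) 5 \cdot 5 = -2 - 25 = -27$)
$d{\left(\sqrt{-2 + \left(-5\right)^{2}} \right)} \left(-39\right) + P{\left(Z \right)} = \left(-3\right) \left(-39\right) - 7 = 117 - 7 = 110$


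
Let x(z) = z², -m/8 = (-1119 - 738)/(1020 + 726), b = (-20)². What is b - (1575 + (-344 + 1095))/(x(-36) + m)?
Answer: 75583967/189806 ≈ 398.22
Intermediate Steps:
b = 400
m = 2476/291 (m = -8*(-1119 - 738)/(1020 + 726) = -(-14856)/1746 = -8*(-619/582) = 2476/291 ≈ 8.5086)
b - (1575 + (-344 + 1095))/(x(-36) + m) = 400 - (1575 + (-344 + 1095))/((-36)² + 2476/291) = 400 - (1575 + 751)/(1296 + 2476/291) = 400 - 2326/379612/291 = 400 - 2326*291/379612 = 400 - 1*338433/189806 = 400 - 338433/189806 = 75583967/189806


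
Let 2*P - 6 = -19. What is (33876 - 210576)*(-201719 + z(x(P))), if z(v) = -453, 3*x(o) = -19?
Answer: 35723792400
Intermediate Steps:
P = -13/2 (P = 3 + (½)*(-19) = 3 - 19/2 = -13/2 ≈ -6.5000)
x(o) = -19/3 (x(o) = (⅓)*(-19) = -19/3)
(33876 - 210576)*(-201719 + z(x(P))) = (33876 - 210576)*(-201719 - 453) = -176700*(-202172) = 35723792400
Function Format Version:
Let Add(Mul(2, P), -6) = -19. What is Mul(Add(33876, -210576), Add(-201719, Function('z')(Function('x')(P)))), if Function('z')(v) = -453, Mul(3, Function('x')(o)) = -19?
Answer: 35723792400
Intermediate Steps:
P = Rational(-13, 2) (P = Add(3, Mul(Rational(1, 2), -19)) = Add(3, Rational(-19, 2)) = Rational(-13, 2) ≈ -6.5000)
Function('x')(o) = Rational(-19, 3) (Function('x')(o) = Mul(Rational(1, 3), -19) = Rational(-19, 3))
Mul(Add(33876, -210576), Add(-201719, Function('z')(Function('x')(P)))) = Mul(Add(33876, -210576), Add(-201719, -453)) = Mul(-176700, -202172) = 35723792400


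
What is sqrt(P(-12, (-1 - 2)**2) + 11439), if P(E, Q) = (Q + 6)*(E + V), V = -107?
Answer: sqrt(9654) ≈ 98.255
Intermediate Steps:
P(E, Q) = (-107 + E)*(6 + Q) (P(E, Q) = (Q + 6)*(E - 107) = (6 + Q)*(-107 + E) = (-107 + E)*(6 + Q))
sqrt(P(-12, (-1 - 2)**2) + 11439) = sqrt((-642 - 107*(-1 - 2)**2 + 6*(-12) - 12*(-1 - 2)**2) + 11439) = sqrt((-642 - 107*(-3)**2 - 72 - 12*(-3)**2) + 11439) = sqrt((-642 - 107*9 - 72 - 12*9) + 11439) = sqrt((-642 - 963 - 72 - 108) + 11439) = sqrt(-1785 + 11439) = sqrt(9654)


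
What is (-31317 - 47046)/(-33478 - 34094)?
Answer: 8707/7508 ≈ 1.1597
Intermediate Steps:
(-31317 - 47046)/(-33478 - 34094) = -78363/(-67572) = -78363*(-1/67572) = 8707/7508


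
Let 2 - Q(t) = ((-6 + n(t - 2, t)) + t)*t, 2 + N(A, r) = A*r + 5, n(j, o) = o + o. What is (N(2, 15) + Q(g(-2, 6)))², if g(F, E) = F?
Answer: 121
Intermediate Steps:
n(j, o) = 2*o
N(A, r) = 3 + A*r (N(A, r) = -2 + (A*r + 5) = -2 + (5 + A*r) = 3 + A*r)
Q(t) = 2 - t*(-6 + 3*t) (Q(t) = 2 - ((-6 + 2*t) + t)*t = 2 - (-6 + 3*t)*t = 2 - t*(-6 + 3*t))
(N(2, 15) + Q(g(-2, 6)))² = ((3 + 2*15) + (2 - 3*(-2)² + 6*(-2)))² = ((3 + 30) + (2 - 3*4 - 12))² = (33 + (2 - 12 - 12))² = (33 - 22)² = 11² = 121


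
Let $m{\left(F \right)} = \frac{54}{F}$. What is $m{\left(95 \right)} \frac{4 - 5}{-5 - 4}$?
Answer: $\frac{6}{95} \approx 0.063158$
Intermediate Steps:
$m{\left(95 \right)} \frac{4 - 5}{-5 - 4} = \frac{54}{95} \frac{4 - 5}{-5 - 4} = 54 \cdot \frac{1}{95} \left(- \frac{1}{-9}\right) = \frac{54 \left(\left(-1\right) \left(- \frac{1}{9}\right)\right)}{95} = \frac{54}{95} \cdot \frac{1}{9} = \frac{6}{95}$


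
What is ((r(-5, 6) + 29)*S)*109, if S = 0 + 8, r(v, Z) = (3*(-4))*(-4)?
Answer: 67144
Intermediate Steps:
r(v, Z) = 48 (r(v, Z) = -12*(-4) = 48)
S = 8
((r(-5, 6) + 29)*S)*109 = ((48 + 29)*8)*109 = (77*8)*109 = 616*109 = 67144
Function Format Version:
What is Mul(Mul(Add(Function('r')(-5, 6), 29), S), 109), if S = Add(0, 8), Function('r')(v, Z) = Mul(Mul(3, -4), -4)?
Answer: 67144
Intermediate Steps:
Function('r')(v, Z) = 48 (Function('r')(v, Z) = Mul(-12, -4) = 48)
S = 8
Mul(Mul(Add(Function('r')(-5, 6), 29), S), 109) = Mul(Mul(Add(48, 29), 8), 109) = Mul(Mul(77, 8), 109) = Mul(616, 109) = 67144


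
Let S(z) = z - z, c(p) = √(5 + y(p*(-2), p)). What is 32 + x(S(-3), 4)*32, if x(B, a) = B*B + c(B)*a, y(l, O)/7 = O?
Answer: 32 + 128*√5 ≈ 318.22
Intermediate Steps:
y(l, O) = 7*O
c(p) = √(5 + 7*p)
S(z) = 0
x(B, a) = B² + a*√(5 + 7*B) (x(B, a) = B*B + √(5 + 7*B)*a = B² + a*√(5 + 7*B))
32 + x(S(-3), 4)*32 = 32 + (0² + 4*√(5 + 7*0))*32 = 32 + (0 + 4*√(5 + 0))*32 = 32 + (0 + 4*√5)*32 = 32 + (4*√5)*32 = 32 + 128*√5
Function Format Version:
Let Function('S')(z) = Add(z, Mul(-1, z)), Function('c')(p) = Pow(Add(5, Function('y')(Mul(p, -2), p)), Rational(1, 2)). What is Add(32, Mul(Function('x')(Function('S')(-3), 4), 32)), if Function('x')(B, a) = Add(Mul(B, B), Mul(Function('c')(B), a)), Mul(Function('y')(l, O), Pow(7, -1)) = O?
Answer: Add(32, Mul(128, Pow(5, Rational(1, 2)))) ≈ 318.22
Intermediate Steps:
Function('y')(l, O) = Mul(7, O)
Function('c')(p) = Pow(Add(5, Mul(7, p)), Rational(1, 2))
Function('S')(z) = 0
Function('x')(B, a) = Add(Pow(B, 2), Mul(a, Pow(Add(5, Mul(7, B)), Rational(1, 2)))) (Function('x')(B, a) = Add(Mul(B, B), Mul(Pow(Add(5, Mul(7, B)), Rational(1, 2)), a)) = Add(Pow(B, 2), Mul(a, Pow(Add(5, Mul(7, B)), Rational(1, 2)))))
Add(32, Mul(Function('x')(Function('S')(-3), 4), 32)) = Add(32, Mul(Add(Pow(0, 2), Mul(4, Pow(Add(5, Mul(7, 0)), Rational(1, 2)))), 32)) = Add(32, Mul(Add(0, Mul(4, Pow(Add(5, 0), Rational(1, 2)))), 32)) = Add(32, Mul(Add(0, Mul(4, Pow(5, Rational(1, 2)))), 32)) = Add(32, Mul(Mul(4, Pow(5, Rational(1, 2))), 32)) = Add(32, Mul(128, Pow(5, Rational(1, 2))))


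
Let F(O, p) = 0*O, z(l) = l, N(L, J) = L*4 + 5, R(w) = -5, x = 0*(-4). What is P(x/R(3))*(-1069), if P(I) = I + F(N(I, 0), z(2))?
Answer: 0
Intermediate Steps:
x = 0
N(L, J) = 5 + 4*L (N(L, J) = 4*L + 5 = 5 + 4*L)
F(O, p) = 0
P(I) = I (P(I) = I + 0 = I)
P(x/R(3))*(-1069) = (0/(-5))*(-1069) = (0*(-⅕))*(-1069) = 0*(-1069) = 0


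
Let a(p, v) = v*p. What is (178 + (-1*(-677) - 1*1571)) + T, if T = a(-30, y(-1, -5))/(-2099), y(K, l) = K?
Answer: -1502914/2099 ≈ -716.01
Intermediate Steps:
a(p, v) = p*v
T = -30/2099 (T = -30*(-1)/(-2099) = 30*(-1/2099) = -30/2099 ≈ -0.014293)
(178 + (-1*(-677) - 1*1571)) + T = (178 + (-1*(-677) - 1*1571)) - 30/2099 = (178 + (677 - 1571)) - 30/2099 = (178 - 894) - 30/2099 = -716 - 30/2099 = -1502914/2099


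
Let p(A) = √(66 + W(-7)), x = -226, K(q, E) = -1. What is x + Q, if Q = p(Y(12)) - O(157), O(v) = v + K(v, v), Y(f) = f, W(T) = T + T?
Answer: -382 + 2*√13 ≈ -374.79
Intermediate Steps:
W(T) = 2*T
O(v) = -1 + v (O(v) = v - 1 = -1 + v)
p(A) = 2*√13 (p(A) = √(66 + 2*(-7)) = √(66 - 14) = √52 = 2*√13)
Q = -156 + 2*√13 (Q = 2*√13 - (-1 + 157) = 2*√13 - 1*156 = 2*√13 - 156 = -156 + 2*√13 ≈ -148.79)
x + Q = -226 + (-156 + 2*√13) = -382 + 2*√13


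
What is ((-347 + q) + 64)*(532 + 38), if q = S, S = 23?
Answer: -148200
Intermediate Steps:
q = 23
((-347 + q) + 64)*(532 + 38) = ((-347 + 23) + 64)*(532 + 38) = (-324 + 64)*570 = -260*570 = -148200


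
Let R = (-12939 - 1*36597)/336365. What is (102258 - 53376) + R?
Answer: 16442144394/336365 ≈ 48882.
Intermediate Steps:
R = -49536/336365 (R = (-12939 - 36597)*(1/336365) = -49536*1/336365 = -49536/336365 ≈ -0.14727)
(102258 - 53376) + R = (102258 - 53376) - 49536/336365 = 48882 - 49536/336365 = 16442144394/336365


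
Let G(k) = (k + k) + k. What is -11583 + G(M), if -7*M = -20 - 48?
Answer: -80877/7 ≈ -11554.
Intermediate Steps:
M = 68/7 (M = -(-20 - 48)/7 = -1/7*(-68) = 68/7 ≈ 9.7143)
G(k) = 3*k (G(k) = 2*k + k = 3*k)
-11583 + G(M) = -11583 + 3*(68/7) = -11583 + 204/7 = -80877/7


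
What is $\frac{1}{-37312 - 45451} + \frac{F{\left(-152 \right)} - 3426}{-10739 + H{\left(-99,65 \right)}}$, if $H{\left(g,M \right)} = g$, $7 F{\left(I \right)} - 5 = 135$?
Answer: $\frac{140939970}{448492697} \approx 0.31425$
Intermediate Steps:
$F{\left(I \right)} = 20$ ($F{\left(I \right)} = \frac{5}{7} + \frac{1}{7} \cdot 135 = \frac{5}{7} + \frac{135}{7} = 20$)
$\frac{1}{-37312 - 45451} + \frac{F{\left(-152 \right)} - 3426}{-10739 + H{\left(-99,65 \right)}} = \frac{1}{-37312 - 45451} + \frac{20 - 3426}{-10739 - 99} = \frac{1}{-82763} - \frac{3406}{-10838} = - \frac{1}{82763} - - \frac{1703}{5419} = - \frac{1}{82763} + \frac{1703}{5419} = \frac{140939970}{448492697}$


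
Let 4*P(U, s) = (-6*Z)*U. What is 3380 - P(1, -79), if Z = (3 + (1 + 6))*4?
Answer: 3440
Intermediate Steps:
Z = 40 (Z = (3 + 7)*4 = 10*4 = 40)
P(U, s) = -60*U (P(U, s) = ((-6*40)*U)/4 = (-240*U)/4 = -60*U)
3380 - P(1, -79) = 3380 - (-60) = 3380 - 1*(-60) = 3380 + 60 = 3440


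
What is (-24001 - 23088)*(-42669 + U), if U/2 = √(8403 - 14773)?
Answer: 2009240541 - 659246*I*√130 ≈ 2.0092e+9 - 7.5166e+6*I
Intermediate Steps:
U = 14*I*√130 (U = 2*√(8403 - 14773) = 2*√(-6370) = 2*(7*I*√130) = 14*I*√130 ≈ 159.62*I)
(-24001 - 23088)*(-42669 + U) = (-24001 - 23088)*(-42669 + 14*I*√130) = -47089*(-42669 + 14*I*√130) = 2009240541 - 659246*I*√130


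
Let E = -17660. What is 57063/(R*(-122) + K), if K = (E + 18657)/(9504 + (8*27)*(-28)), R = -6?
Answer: 197209728/2530789 ≈ 77.924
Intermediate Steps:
K = 997/3456 (K = (-17660 + 18657)/(9504 + (8*27)*(-28)) = 997/(9504 + 216*(-28)) = 997/(9504 - 6048) = 997/3456 ≈ 0.28848)
57063/(R*(-122) + K) = 57063/(-6*(-122) + 997/3456) = 57063/(732 + 997/3456) = 57063/(2530789/3456) = 57063*(3456/2530789) = 197209728/2530789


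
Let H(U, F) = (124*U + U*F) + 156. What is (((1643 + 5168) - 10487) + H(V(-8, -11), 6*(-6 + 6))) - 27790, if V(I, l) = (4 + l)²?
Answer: -25234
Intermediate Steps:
H(U, F) = 156 + 124*U + F*U (H(U, F) = (124*U + F*U) + 156 = 156 + 124*U + F*U)
(((1643 + 5168) - 10487) + H(V(-8, -11), 6*(-6 + 6))) - 27790 = (((1643 + 5168) - 10487) + (156 + 124*(4 - 11)² + (6*(-6 + 6))*(4 - 11)²)) - 27790 = ((6811 - 10487) + (156 + 124*(-7)² + (6*0)*(-7)²)) - 27790 = (-3676 + (156 + 124*49 + 0*49)) - 27790 = (-3676 + (156 + 6076 + 0)) - 27790 = (-3676 + 6232) - 27790 = 2556 - 27790 = -25234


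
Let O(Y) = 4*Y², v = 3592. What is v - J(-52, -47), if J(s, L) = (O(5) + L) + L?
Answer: 3586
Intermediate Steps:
J(s, L) = 100 + 2*L (J(s, L) = (4*5² + L) + L = (4*25 + L) + L = (100 + L) + L = 100 + 2*L)
v - J(-52, -47) = 3592 - (100 + 2*(-47)) = 3592 - (100 - 94) = 3592 - 1*6 = 3592 - 6 = 3586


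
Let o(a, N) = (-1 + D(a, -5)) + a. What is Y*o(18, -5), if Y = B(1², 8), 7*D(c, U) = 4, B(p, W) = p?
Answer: 123/7 ≈ 17.571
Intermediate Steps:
D(c, U) = 4/7 (D(c, U) = (⅐)*4 = 4/7)
Y = 1 (Y = 1² = 1)
o(a, N) = -3/7 + a (o(a, N) = (-1 + 4/7) + a = -3/7 + a)
Y*o(18, -5) = 1*(-3/7 + 18) = 1*(123/7) = 123/7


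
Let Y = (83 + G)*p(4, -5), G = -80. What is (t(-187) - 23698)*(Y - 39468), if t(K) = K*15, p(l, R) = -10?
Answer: 1046815494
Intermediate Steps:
Y = -30 (Y = (83 - 80)*(-10) = 3*(-10) = -30)
t(K) = 15*K
(t(-187) - 23698)*(Y - 39468) = (15*(-187) - 23698)*(-30 - 39468) = (-2805 - 23698)*(-39498) = -26503*(-39498) = 1046815494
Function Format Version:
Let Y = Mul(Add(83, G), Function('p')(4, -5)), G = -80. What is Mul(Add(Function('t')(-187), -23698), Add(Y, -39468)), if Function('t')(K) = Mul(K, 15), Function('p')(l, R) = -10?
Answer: 1046815494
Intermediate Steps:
Y = -30 (Y = Mul(Add(83, -80), -10) = Mul(3, -10) = -30)
Function('t')(K) = Mul(15, K)
Mul(Add(Function('t')(-187), -23698), Add(Y, -39468)) = Mul(Add(Mul(15, -187), -23698), Add(-30, -39468)) = Mul(Add(-2805, -23698), -39498) = Mul(-26503, -39498) = 1046815494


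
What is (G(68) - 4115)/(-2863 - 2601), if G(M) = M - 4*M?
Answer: 4319/5464 ≈ 0.79045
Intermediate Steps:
G(M) = -3*M
(G(68) - 4115)/(-2863 - 2601) = (-3*68 - 4115)/(-2863 - 2601) = (-204 - 4115)/(-5464) = -4319*(-1/5464) = 4319/5464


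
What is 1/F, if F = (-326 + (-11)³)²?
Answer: 1/2745649 ≈ 3.6421e-7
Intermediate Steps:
F = 2745649 (F = (-326 - 1331)² = (-1657)² = 2745649)
1/F = 1/2745649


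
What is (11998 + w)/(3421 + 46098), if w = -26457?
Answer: -14459/49519 ≈ -0.29199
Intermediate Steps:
(11998 + w)/(3421 + 46098) = (11998 - 26457)/(3421 + 46098) = -14459/49519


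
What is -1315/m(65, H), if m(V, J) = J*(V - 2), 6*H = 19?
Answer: -2630/399 ≈ -6.5915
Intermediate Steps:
H = 19/6 (H = (⅙)*19 = 19/6 ≈ 3.1667)
m(V, J) = J*(-2 + V)
-1315/m(65, H) = -1315*6/(19*(-2 + 65)) = -1315/((19/6)*63) = -1315/399/2 = -1315*2/399 = -2630/399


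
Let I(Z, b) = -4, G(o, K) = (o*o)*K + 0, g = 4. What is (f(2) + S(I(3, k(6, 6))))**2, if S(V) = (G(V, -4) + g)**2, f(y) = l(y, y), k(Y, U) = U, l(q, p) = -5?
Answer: 12924025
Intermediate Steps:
f(y) = -5
G(o, K) = K*o**2 (G(o, K) = o**2*K + 0 = K*o**2 + 0 = K*o**2)
S(V) = (4 - 4*V**2)**2 (S(V) = (-4*V**2 + 4)**2 = (4 - 4*V**2)**2)
(f(2) + S(I(3, k(6, 6))))**2 = (-5 + 16*(-1 + (-4)**2)**2)**2 = (-5 + 16*(-1 + 16)**2)**2 = (-5 + 16*15**2)**2 = (-5 + 16*225)**2 = (-5 + 3600)**2 = 3595**2 = 12924025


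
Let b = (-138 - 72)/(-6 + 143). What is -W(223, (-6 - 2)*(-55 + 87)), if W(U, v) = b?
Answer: 210/137 ≈ 1.5328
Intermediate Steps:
b = -210/137 ≈ -1.5328
W(U, v) = -210/137
-W(223, (-6 - 2)*(-55 + 87)) = -1*(-210/137) = 210/137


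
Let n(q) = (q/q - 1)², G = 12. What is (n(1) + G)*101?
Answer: 1212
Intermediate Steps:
n(q) = 0 (n(q) = (1 - 1)² = 0² = 0)
(n(1) + G)*101 = (0 + 12)*101 = 12*101 = 1212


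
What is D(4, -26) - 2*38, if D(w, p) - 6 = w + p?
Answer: -92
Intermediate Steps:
D(w, p) = 6 + p + w (D(w, p) = 6 + (w + p) = 6 + (p + w) = 6 + p + w)
D(4, -26) - 2*38 = (6 - 26 + 4) - 2*38 = -16 - 1*76 = -16 - 76 = -92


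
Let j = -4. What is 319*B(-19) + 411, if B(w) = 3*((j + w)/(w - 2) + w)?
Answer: -117067/7 ≈ -16724.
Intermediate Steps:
B(w) = 3*w + 3*(-4 + w)/(-2 + w) (B(w) = 3*((-4 + w)/(w - 2) + w) = 3*((-4 + w)/(-2 + w) + w) = 3*(w + (-4 + w)/(-2 + w)) = 3*w + 3*(-4 + w)/(-2 + w))
319*B(-19) + 411 = 319*(3*(-4 + (-19)² - 1*(-19))/(-2 - 19)) + 411 = 319*(3*(-4 + 361 + 19)/(-21)) + 411 = 319*(3*(-1/21)*376) + 411 = 319*(-376/7) + 411 = -119944/7 + 411 = -117067/7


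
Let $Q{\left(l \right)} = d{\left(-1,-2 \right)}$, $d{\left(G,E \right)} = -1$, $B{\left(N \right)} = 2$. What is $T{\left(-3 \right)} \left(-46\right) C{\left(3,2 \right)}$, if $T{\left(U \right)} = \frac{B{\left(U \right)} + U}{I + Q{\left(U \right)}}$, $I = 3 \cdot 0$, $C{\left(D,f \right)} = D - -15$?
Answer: $-828$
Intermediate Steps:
$C{\left(D,f \right)} = 15 + D$ ($C{\left(D,f \right)} = D + 15 = 15 + D$)
$I = 0$
$Q{\left(l \right)} = -1$
$T{\left(U \right)} = -2 - U$ ($T{\left(U \right)} = \frac{2 + U}{0 - 1} = \frac{2 + U}{-1} = \left(2 + U\right) \left(-1\right) = -2 - U$)
$T{\left(-3 \right)} \left(-46\right) C{\left(3,2 \right)} = \left(-2 - -3\right) \left(-46\right) \left(15 + 3\right) = \left(-2 + 3\right) \left(-46\right) 18 = 1 \left(-46\right) 18 = \left(-46\right) 18 = -828$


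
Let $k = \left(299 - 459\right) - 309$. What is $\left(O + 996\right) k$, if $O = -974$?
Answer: $-10318$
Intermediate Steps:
$k = -469$ ($k = -160 - 309 = -469$)
$\left(O + 996\right) k = \left(-974 + 996\right) \left(-469\right) = 22 \left(-469\right) = -10318$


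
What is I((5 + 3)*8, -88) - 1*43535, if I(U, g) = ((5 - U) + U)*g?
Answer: -43975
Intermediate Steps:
I(U, g) = 5*g
I((5 + 3)*8, -88) - 1*43535 = 5*(-88) - 1*43535 = -440 - 43535 = -43975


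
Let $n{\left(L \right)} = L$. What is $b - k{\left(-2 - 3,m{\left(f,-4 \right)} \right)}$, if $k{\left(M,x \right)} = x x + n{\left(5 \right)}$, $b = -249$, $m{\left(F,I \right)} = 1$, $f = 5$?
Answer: $-255$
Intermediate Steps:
$k{\left(M,x \right)} = 5 + x^{2}$ ($k{\left(M,x \right)} = x x + 5 = x^{2} + 5 = 5 + x^{2}$)
$b - k{\left(-2 - 3,m{\left(f,-4 \right)} \right)} = -249 - \left(5 + 1^{2}\right) = -249 - \left(5 + 1\right) = -249 - 6 = -255$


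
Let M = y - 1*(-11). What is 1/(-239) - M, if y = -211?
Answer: 47799/239 ≈ 200.00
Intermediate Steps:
M = -200 (M = -211 - 1*(-11) = -211 + 11 = -200)
1/(-239) - M = 1/(-239) - 1*(-200) = -1/239 + 200 = 47799/239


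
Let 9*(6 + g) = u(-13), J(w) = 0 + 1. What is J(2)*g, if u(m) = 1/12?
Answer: -647/108 ≈ -5.9907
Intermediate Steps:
u(m) = 1/12
J(w) = 1
g = -647/108 (g = -6 + (⅑)*(1/12) = -6 + 1/108 = -647/108 ≈ -5.9907)
J(2)*g = 1*(-647/108) = -647/108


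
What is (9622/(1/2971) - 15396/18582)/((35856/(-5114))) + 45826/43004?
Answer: -11267690838728902/2763555301 ≈ -4.0772e+6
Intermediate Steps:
(9622/(1/2971) - 15396/18582)/((35856/(-5114))) + 45826/43004 = (9622/(1/2971) - 15396*1/18582)/((35856*(-1/5114))) + 45826*(1/43004) = (9622*2971 - 2566/3097)/(-17928/2557) + 22913/21502 = (28586962 - 2566/3097)*(-2557/17928) + 22913/21502 = (88533818748/3097)*(-2557/17928) + 22913/21502 = -2096120134617/514102 + 22913/21502 = -11267690838728902/2763555301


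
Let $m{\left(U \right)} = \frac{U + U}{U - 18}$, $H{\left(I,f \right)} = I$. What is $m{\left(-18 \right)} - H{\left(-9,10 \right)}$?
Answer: $10$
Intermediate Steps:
$m{\left(U \right)} = \frac{2 U}{-18 + U}$
$m{\left(-18 \right)} - H{\left(-9,10 \right)} = 2 \left(-18\right) \frac{1}{-18 - 18} - -9 = 2 \left(-18\right) \frac{1}{-36} + 9 = 2 \left(-18\right) \left(- \frac{1}{36}\right) + 9 = 1 + 9 = 10$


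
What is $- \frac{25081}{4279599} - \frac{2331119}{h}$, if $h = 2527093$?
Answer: $- \frac{10039636560814}{10814944675707} \approx -0.92831$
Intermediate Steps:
$- \frac{25081}{4279599} - \frac{2331119}{h} = - \frac{25081}{4279599} - \frac{2331119}{2527093} = - \frac{10039636560814}{10814944675707}$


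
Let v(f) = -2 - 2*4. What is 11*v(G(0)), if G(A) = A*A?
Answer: -110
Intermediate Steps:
G(A) = A**2
v(f) = -10 (v(f) = -2 - 8 = -10)
11*v(G(0)) = 11*(-10) = -110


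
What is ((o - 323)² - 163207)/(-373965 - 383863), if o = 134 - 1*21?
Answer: 119107/757828 ≈ 0.15717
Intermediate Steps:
o = 113 (o = 134 - 21 = 113)
((o - 323)² - 163207)/(-373965 - 383863) = ((113 - 323)² - 163207)/(-373965 - 383863) = ((-210)² - 163207)/(-757828) = (44100 - 163207)*(-1/757828) = -119107*(-1/757828) = 119107/757828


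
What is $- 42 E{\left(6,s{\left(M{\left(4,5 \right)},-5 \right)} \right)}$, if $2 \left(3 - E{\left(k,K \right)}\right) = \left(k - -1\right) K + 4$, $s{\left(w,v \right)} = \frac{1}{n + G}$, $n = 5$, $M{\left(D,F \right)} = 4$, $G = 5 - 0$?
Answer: $- \frac{273}{10} \approx -27.3$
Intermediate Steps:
$G = 5$ ($G = 5 + 0 = 5$)
$s{\left(w,v \right)} = \frac{1}{10}$ ($s{\left(w,v \right)} = \frac{1}{5 + 5} = \frac{1}{10}$)
$E{\left(k,K \right)} = 1 - \frac{K \left(1 + k\right)}{2}$ ($E{\left(k,K \right)} = 3 - \frac{\left(k - -1\right) K + 4}{2} = 3 - \frac{\left(k + 1\right) K + 4}{2} = 3 - \frac{\left(1 + k\right) K + 4}{2} = 3 - \frac{K \left(1 + k\right) + 4}{2} = 3 - \frac{4 + K \left(1 + k\right)}{2} = 3 - \left(2 + \frac{K \left(1 + k\right)}{2}\right) = 1 - \frac{K \left(1 + k\right)}{2}$)
$- 42 E{\left(6,s{\left(M{\left(4,5 \right)},-5 \right)} \right)} = - 42 \left(1 - \frac{1}{20} - \frac{1}{20} \cdot 6\right) = - 42 \left(1 - \frac{1}{20} - \frac{3}{10}\right) = \left(-42\right) \frac{13}{20} = - \frac{273}{10}$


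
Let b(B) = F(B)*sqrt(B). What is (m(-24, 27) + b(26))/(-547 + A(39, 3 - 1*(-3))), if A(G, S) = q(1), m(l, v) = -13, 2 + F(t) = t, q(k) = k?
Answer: 1/42 - 4*sqrt(26)/91 ≈ -0.20032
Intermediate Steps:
F(t) = -2 + t
A(G, S) = 1
b(B) = sqrt(B)*(-2 + B) (b(B) = (-2 + B)*sqrt(B) = sqrt(B)*(-2 + B))
(m(-24, 27) + b(26))/(-547 + A(39, 3 - 1*(-3))) = (-13 + sqrt(26)*(-2 + 26))/(-547 + 1) = (-13 + sqrt(26)*24)/(-546) = (-13 + 24*sqrt(26))*(-1/546) = 1/42 - 4*sqrt(26)/91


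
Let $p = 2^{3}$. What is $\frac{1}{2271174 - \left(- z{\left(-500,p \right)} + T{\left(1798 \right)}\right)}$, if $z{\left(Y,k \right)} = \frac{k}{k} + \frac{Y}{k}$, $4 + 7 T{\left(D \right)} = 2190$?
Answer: $\frac{14}{31791203} \approx 4.4037 \cdot 10^{-7}$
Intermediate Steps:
$T{\left(D \right)} = \frac{2186}{7}$ ($T{\left(D \right)} = - \frac{4}{7} + \frac{1}{7} \cdot 2190 = - \frac{4}{7} + \frac{2190}{7} = \frac{2186}{7}$)
$p = 8$
$z{\left(Y,k \right)} = 1 + \frac{Y}{k}$
$\frac{1}{2271174 - \left(- z{\left(-500,p \right)} + T{\left(1798 \right)}\right)} = \frac{1}{2271174 - \left(\frac{2186}{7} - \frac{-500 + 8}{8}\right)} = \frac{1}{2271174 + \left(\frac{1}{8} \left(-492\right) - \frac{2186}{7}\right)} = \frac{1}{2271174 - \frac{5233}{14}} = \frac{1}{\frac{31791203}{14}} = \frac{14}{31791203}$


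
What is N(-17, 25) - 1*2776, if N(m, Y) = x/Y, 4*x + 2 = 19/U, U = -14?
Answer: -3886447/1400 ≈ -2776.0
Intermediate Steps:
x = -47/56 (x = -½ + (19/(-14))/4 = -½ + (19*(-1/14))/4 = -½ + (¼)*(-19/14) = -½ - 19/56 = -47/56 ≈ -0.83929)
N(m, Y) = -47/(56*Y)
N(-17, 25) - 1*2776 = -47/56/25 - 1*2776 = -47/56*1/25 - 2776 = -47/1400 - 2776 = -3886447/1400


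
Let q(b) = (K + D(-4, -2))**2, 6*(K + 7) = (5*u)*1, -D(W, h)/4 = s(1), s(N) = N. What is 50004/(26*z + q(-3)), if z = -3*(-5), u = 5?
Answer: 1800144/15721 ≈ 114.51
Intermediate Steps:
z = 15
D(W, h) = -4 (D(W, h) = -4*1 = -4)
K = -17/6 (K = -7 + ((5*5)*1)/6 = -7 + (25*1)/6 = -7 + (1/6)*25 = -7 + 25/6 = -17/6 ≈ -2.8333)
q(b) = 1681/36 (q(b) = (-17/6 - 4)**2 = (-41/6)**2 = 1681/36)
50004/(26*z + q(-3)) = 50004/(26*15 + 1681/36) = 50004/(390 + 1681/36) = 50004/(15721/36) = 50004*(36/15721) = 1800144/15721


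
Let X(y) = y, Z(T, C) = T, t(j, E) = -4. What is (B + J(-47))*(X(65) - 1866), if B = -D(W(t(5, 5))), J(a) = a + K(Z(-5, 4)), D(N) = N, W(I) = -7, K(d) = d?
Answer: 81045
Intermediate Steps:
J(a) = -5 + a (J(a) = a - 5 = -5 + a)
B = 7 (B = -1*(-7) = 7)
(B + J(-47))*(X(65) - 1866) = (7 + (-5 - 47))*(65 - 1866) = (7 - 52)*(-1801) = -45*(-1801) = 81045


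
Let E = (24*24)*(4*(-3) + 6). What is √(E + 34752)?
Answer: 8*√489 ≈ 176.91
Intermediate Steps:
E = -3456 (E = 576*(-12 + 6) = 576*(-6) = -3456)
√(E + 34752) = √(-3456 + 34752) = √31296 = 8*√489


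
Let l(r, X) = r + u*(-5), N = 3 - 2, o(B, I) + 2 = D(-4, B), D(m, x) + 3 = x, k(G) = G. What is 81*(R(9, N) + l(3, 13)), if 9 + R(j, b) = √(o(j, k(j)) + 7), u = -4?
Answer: 1134 + 81*√11 ≈ 1402.6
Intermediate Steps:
D(m, x) = -3 + x
o(B, I) = -5 + B (o(B, I) = -2 + (-3 + B) = -5 + B)
N = 1
R(j, b) = -9 + √(2 + j) (R(j, b) = -9 + √((-5 + j) + 7) = -9 + √(2 + j))
l(r, X) = 20 + r (l(r, X) = r - 4*(-5) = r + 20 = 20 + r)
81*(R(9, N) + l(3, 13)) = 81*((-9 + √(2 + 9)) + (20 + 3)) = 81*((-9 + √11) + 23) = 81*(14 + √11) = 1134 + 81*√11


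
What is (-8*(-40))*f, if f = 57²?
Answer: 1039680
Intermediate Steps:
f = 3249
(-8*(-40))*f = -8*(-40)*3249 = 320*3249 = 1039680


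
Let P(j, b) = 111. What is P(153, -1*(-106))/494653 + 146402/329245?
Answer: 1958236073/4401676405 ≈ 0.44488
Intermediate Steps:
P(153, -1*(-106))/494653 + 146402/329245 = 111/494653 + 146402/329245 = 111*(1/494653) + 146402*(1/329245) = 3/13369 + 146402/329245 = 1958236073/4401676405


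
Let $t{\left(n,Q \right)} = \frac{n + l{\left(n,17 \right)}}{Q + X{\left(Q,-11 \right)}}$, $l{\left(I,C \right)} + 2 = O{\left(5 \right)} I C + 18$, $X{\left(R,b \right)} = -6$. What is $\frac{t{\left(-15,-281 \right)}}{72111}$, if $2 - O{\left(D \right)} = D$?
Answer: $- \frac{766}{20695857} \approx -3.7012 \cdot 10^{-5}$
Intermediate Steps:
$O{\left(D \right)} = 2 - D$
$l{\left(I,C \right)} = 16 - 3 C I$ ($l{\left(I,C \right)} = -2 + \left(\left(2 - 5\right) I C + 18\right) = -2 + \left(- 3 I C + 18\right) = -2 - \left(-18 + 3 C I\right) = 16 - 3 C I$)
$t{\left(n,Q \right)} = \frac{16 - 50 n}{-6 + Q}$ ($t{\left(n,Q \right)} = \frac{n + \left(16 - 51 n\right)}{Q - 6} = \frac{n - \left(-16 + 51 n\right)}{-6 + Q} = \frac{16 - 50 n}{-6 + Q}$)
$\frac{t{\left(-15,-281 \right)}}{72111} = \frac{2 \frac{1}{-6 - 281} \left(8 - -375\right)}{72111} = \frac{2 \left(8 + 375\right)}{-287} \cdot \frac{1}{72111} = 2 \left(- \frac{1}{287}\right) 383 \cdot \frac{1}{72111} = \left(- \frac{766}{287}\right) \frac{1}{72111} = - \frac{766}{20695857}$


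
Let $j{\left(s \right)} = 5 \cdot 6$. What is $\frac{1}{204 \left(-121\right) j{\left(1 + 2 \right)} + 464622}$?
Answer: $- \frac{1}{275898} \approx -3.6245 \cdot 10^{-6}$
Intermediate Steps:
$j{\left(s \right)} = 30$
$\frac{1}{204 \left(-121\right) j{\left(1 + 2 \right)} + 464622} = \frac{1}{204 \left(-121\right) 30 + 464622} = \frac{1}{\left(-24684\right) 30 + 464622} = \frac{1}{-740520 + 464622} = \frac{1}{-275898} = - \frac{1}{275898}$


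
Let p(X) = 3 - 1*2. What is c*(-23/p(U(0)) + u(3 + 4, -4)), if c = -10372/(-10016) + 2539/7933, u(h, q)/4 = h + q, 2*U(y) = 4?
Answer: -296207175/19864232 ≈ -14.912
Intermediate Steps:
U(y) = 2 (U(y) = (1/2)*4 = 2)
u(h, q) = 4*h + 4*q (u(h, q) = 4*(h + q) = 4*h + 4*q)
p(X) = 1 (p(X) = 3 - 2 = 1)
c = 26927925/19864232 (c = -10372*(-1/10016) + 2539*(1/7933) = 2593/2504 + 2539/7933 = 26927925/19864232 ≈ 1.3556)
c*(-23/p(U(0)) + u(3 + 4, -4)) = 26927925*(-23/1 + (4*(3 + 4) + 4*(-4)))/19864232 = 26927925*(-23*1 + (4*7 - 16))/19864232 = 26927925*(-23 + (28 - 16))/19864232 = 26927925*(-23 + 12)/19864232 = (26927925/19864232)*(-11) = -296207175/19864232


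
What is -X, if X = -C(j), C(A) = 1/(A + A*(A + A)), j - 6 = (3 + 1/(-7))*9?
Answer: 49/100122 ≈ 0.00048940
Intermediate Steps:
j = 222/7 (j = 6 + (3 + 1/(-7))*9 = 6 + (3 - ⅐)*9 = 6 + (20/7)*9 = 6 + 180/7 = 222/7 ≈ 31.714)
C(A) = 1/(A + 2*A²) (C(A) = 1/(A + A*(2*A)) = 1/(A + 2*A²))
X = -49/100122 (X = -1/(222/7*(1 + 2*(222/7))) = -7/(222*(1 + 444/7)) = -7/(222*451/7) = -7*7/(222*451) = -1*49/100122 = -49/100122 ≈ -0.00048940)
-X = -1*(-49/100122) = 49/100122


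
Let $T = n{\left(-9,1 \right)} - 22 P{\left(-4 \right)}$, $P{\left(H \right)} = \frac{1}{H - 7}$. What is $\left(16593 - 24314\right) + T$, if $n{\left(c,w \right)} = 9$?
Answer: $-7710$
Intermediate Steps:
$P{\left(H \right)} = \frac{1}{-7 + H}$
$T = 11$ ($T = 9 - \frac{22}{-7 - 4} = 9 - \frac{22}{-11} = 9 - -2 = 9 + 2 = 11$)
$\left(16593 - 24314\right) + T = \left(16593 - 24314\right) + 11 = -7721 + 11 = -7710$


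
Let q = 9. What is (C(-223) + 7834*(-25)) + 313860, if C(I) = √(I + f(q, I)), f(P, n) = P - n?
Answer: 118013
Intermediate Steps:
C(I) = 3 (C(I) = √(I + (9 - I)) = √9 = 3)
(C(-223) + 7834*(-25)) + 313860 = (3 + 7834*(-25)) + 313860 = (3 - 195850) + 313860 = -195847 + 313860 = 118013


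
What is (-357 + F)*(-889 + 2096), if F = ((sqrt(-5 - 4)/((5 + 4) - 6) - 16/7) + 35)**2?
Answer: 42123093/49 + 552806*I/7 ≈ 8.5966e+5 + 78972.0*I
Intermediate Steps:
F = (229/7 + I)**2 (F = ((sqrt(-9)/(9 - 6) - 16*1/7) + 35)**2 = (((3*I)/3 - 16/7) + 35)**2 = (((3*I)*(1/3) - 16/7) + 35)**2 = ((I - 16/7) + 35)**2 = ((-16/7 + I) + 35)**2 = (229/7 + I)**2 ≈ 1069.2 + 65.429*I)
(-357 + F)*(-889 + 2096) = (-357 + (52392/49 + 458*I/7))*(-889 + 2096) = (34899/49 + 458*I/7)*1207 = 42123093/49 + 552806*I/7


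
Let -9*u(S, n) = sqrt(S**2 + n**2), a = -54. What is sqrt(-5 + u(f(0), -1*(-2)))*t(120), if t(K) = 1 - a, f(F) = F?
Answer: 55*I*sqrt(47)/3 ≈ 125.69*I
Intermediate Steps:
u(S, n) = -sqrt(S**2 + n**2)/9
t(K) = 55 (t(K) = 1 - 1*(-54) = 1 + 54 = 55)
sqrt(-5 + u(f(0), -1*(-2)))*t(120) = sqrt(-5 - sqrt(0**2 + (-1*(-2))**2)/9)*55 = sqrt(-5 - sqrt(0 + 2**2)/9)*55 = sqrt(-5 - sqrt(0 + 4)/9)*55 = sqrt(-5 - sqrt(4)/9)*55 = sqrt(-5 - 1/9*2)*55 = sqrt(-5 - 2/9)*55 = sqrt(-47/9)*55 = (I*sqrt(47)/3)*55 = 55*I*sqrt(47)/3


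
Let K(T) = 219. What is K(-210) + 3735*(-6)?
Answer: -22191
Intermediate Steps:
K(-210) + 3735*(-6) = 219 + 3735*(-6) = 219 - 22410 = -22191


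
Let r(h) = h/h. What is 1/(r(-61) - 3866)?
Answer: -1/3865 ≈ -0.00025873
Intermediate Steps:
r(h) = 1
1/(r(-61) - 3866) = 1/(1 - 3866) = 1/(-3865) = -1/3865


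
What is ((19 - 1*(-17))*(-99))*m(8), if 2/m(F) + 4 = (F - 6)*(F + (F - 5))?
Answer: -396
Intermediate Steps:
m(F) = 2/(-4 + (-6 + F)*(-5 + 2*F)) (m(F) = 2/(-4 + (F - 6)*(F + (F - 5))) = 2/(-4 + (-6 + F)*(F + (-5 + F))) = 2/(-4 + (-6 + F)*(-5 + 2*F)))
((19 - 1*(-17))*(-99))*m(8) = ((19 - 1*(-17))*(-99))*(2/(26 - 17*8 + 2*8²)) = ((19 + 17)*(-99))*(2/(26 - 136 + 2*64)) = (36*(-99))*(2/(26 - 136 + 128)) = -7128/18 = -3564*⅑ = -396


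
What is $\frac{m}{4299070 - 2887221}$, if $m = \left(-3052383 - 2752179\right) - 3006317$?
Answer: $- \frac{8810879}{1411849} \approx -6.2407$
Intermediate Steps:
$m = -8810879$ ($m = -5804562 - 3006317 = -8810879$)
$\frac{m}{4299070 - 2887221} = - \frac{8810879}{4299070 - 2887221} = - \frac{8810879}{1411849}$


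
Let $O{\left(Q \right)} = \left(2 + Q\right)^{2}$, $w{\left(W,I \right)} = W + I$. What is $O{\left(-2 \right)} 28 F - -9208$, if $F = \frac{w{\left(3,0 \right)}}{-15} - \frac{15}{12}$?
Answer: $9208$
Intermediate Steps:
$w{\left(W,I \right)} = I + W$
$F = - \frac{29}{20}$ ($F = \frac{0 + 3}{-15} - \frac{15}{12} = 3 \left(- \frac{1}{15}\right) - \frac{5}{4} = - \frac{1}{5} - \frac{5}{4} = - \frac{29}{20} \approx -1.45$)
$O{\left(-2 \right)} 28 F - -9208 = \left(2 - 2\right)^{2} \cdot 28 \left(- \frac{29}{20}\right) - -9208 = 0^{2} \cdot 28 \left(- \frac{29}{20}\right) + 9208 = 0 \cdot 28 \left(- \frac{29}{20}\right) + 9208 = 0 \left(- \frac{29}{20}\right) + 9208 = 0 + 9208 = 9208$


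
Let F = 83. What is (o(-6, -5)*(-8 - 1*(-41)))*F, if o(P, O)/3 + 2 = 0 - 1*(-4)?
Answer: 16434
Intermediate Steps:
o(P, O) = 6 (o(P, O) = -6 + 3*(0 - 1*(-4)) = -6 + 3*(0 + 4) = -6 + 3*4 = -6 + 12 = 6)
(o(-6, -5)*(-8 - 1*(-41)))*F = (6*(-8 - 1*(-41)))*83 = (6*(-8 + 41))*83 = (6*33)*83 = 198*83 = 16434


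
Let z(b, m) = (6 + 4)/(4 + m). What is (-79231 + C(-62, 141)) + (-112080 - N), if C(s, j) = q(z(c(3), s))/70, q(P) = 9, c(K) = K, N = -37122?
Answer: -10793221/70 ≈ -1.5419e+5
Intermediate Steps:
z(b, m) = 10/(4 + m)
C(s, j) = 9/70
(-79231 + C(-62, 141)) + (-112080 - N) = (-79231 + 9/70) + (-112080 - 1*(-37122)) = -5546161/70 + (-112080 + 37122) = -5546161/70 - 74958 = -10793221/70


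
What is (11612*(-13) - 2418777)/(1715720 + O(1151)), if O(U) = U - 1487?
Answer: -2569733/1715384 ≈ -1.4981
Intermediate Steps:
O(U) = -1487 + U
(11612*(-13) - 2418777)/(1715720 + O(1151)) = (11612*(-13) - 2418777)/(1715720 + (-1487 + 1151)) = (-150956 - 2418777)/(1715720 - 336) = -2569733/1715384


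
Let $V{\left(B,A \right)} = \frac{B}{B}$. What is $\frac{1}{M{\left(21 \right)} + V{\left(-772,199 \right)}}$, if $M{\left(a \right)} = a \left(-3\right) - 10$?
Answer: $- \frac{1}{72} \approx -0.013889$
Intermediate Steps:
$V{\left(B,A \right)} = 1$
$M{\left(a \right)} = -10 - 3 a$ ($M{\left(a \right)} = - 3 a - 10 = -10 - 3 a$)
$\frac{1}{M{\left(21 \right)} + V{\left(-772,199 \right)}} = \frac{1}{\left(-10 - 63\right) + 1} = \frac{1}{-73 + 1} = \frac{1}{-72} = - \frac{1}{72}$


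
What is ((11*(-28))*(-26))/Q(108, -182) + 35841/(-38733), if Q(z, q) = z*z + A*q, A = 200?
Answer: -49864035/39920812 ≈ -1.2491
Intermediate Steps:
Q(z, q) = z² + 200*q (Q(z, q) = z*z + 200*q = z² + 200*q)
((11*(-28))*(-26))/Q(108, -182) + 35841/(-38733) = ((11*(-28))*(-26))/(108² + 200*(-182)) + 35841/(-38733) = (-308*(-26))/(11664 - 36400) + 35841*(-1/38733) = 8008/(-24736) - 11947/12911 = 8008*(-1/24736) - 11947/12911 = -1001/3092 - 11947/12911 = -49864035/39920812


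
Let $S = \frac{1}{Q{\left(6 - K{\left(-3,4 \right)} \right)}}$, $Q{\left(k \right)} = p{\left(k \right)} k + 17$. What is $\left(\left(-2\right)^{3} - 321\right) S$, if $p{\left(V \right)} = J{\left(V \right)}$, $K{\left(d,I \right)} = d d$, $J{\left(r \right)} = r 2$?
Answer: $- \frac{47}{5} \approx -9.4$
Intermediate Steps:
$J{\left(r \right)} = 2 r$
$K{\left(d,I \right)} = d^{2}$
$p{\left(V \right)} = 2 V$
$Q{\left(k \right)} = 17 + 2 k^{2}$ ($Q{\left(k \right)} = 2 k k + 17 = 2 k^{2} + 17 = 17 + 2 k^{2}$)
$S = \frac{1}{35}$ ($S = \frac{1}{17 + 2 \left(6 - \left(-3\right)^{2}\right)^{2}} = \frac{1}{17 + 2 \left(6 - 9\right)^{2}} = \frac{1}{17 + 2 \left(-3\right)^{2}} = \frac{1}{17 + 2 \cdot 9} = \frac{1}{17 + 18} = \frac{1}{35} \approx 0.028571$)
$\left(\left(-2\right)^{3} - 321\right) S = \left(\left(-2\right)^{3} - 321\right) \frac{1}{35} = \left(-8 - 321\right) \frac{1}{35} = \left(-329\right) \frac{1}{35} = - \frac{47}{5}$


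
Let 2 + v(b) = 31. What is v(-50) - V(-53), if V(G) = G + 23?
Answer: 59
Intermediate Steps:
v(b) = 29 (v(b) = -2 + 31 = 29)
V(G) = 23 + G
v(-50) - V(-53) = 29 - (23 - 53) = 29 - 1*(-30) = 29 + 30 = 59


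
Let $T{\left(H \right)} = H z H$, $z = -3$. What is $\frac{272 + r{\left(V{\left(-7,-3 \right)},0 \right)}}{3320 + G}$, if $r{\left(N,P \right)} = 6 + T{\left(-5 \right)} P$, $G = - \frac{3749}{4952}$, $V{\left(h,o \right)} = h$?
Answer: $\frac{1376656}{16436891} \approx 0.083754$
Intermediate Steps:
$T{\left(H \right)} = - 3 H^{2}$ ($T{\left(H \right)} = H \left(-3\right) H = - 3 H H = - 3 H^{2}$)
$G = - \frac{3749}{4952}$ ($G = \left(-3749\right) \frac{1}{4952} = - \frac{3749}{4952} \approx -0.75707$)
$r{\left(N,P \right)} = 6 - 75 P$ ($r{\left(N,P \right)} = 6 + - 3 \left(-5\right)^{2} P = 6 + \left(-3\right) 25 P = 6 - 75 P$)
$\frac{272 + r{\left(V{\left(-7,-3 \right)},0 \right)}}{3320 + G} = \frac{272 + \left(6 - 0\right)}{3320 - \frac{3749}{4952}} = \frac{272 + \left(6 + 0\right)}{\frac{16436891}{4952}} = \left(272 + 6\right) \frac{4952}{16436891} = 278 \cdot \frac{4952}{16436891} = \frac{1376656}{16436891}$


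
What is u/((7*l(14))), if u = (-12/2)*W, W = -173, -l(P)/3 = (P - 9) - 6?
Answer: 346/7 ≈ 49.429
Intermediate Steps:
l(P) = 45 - 3*P (l(P) = -3*((P - 9) - 6) = -3*((-9 + P) - 6) = -3*(-15 + P) = 45 - 3*P)
u = 1038 (u = -12/2*(-173) = -12*½*(-173) = -6*(-173) = 1038)
u/((7*l(14))) = 1038/((7*(45 - 3*14))) = 1038/((7*(45 - 42))) = 1038/((7*3)) = 1038/21 = 1038*(1/21) = 346/7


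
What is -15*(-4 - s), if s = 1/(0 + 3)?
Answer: 65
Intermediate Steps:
s = 1/3 ≈ 0.33333
-15*(-4 - s) = -15*(-4 - 1*1/3) = -15*(-4 - 1/3) = -15*(-13/3) = 65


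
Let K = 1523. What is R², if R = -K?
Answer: 2319529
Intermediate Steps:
R = -1523 (R = -1*1523 = -1523)
R² = (-1523)² = 2319529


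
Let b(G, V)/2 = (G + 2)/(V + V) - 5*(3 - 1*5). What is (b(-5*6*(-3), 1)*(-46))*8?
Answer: -41216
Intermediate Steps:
b(G, V) = 20 + (2 + G)/V (b(G, V) = 2*((G + 2)/(V + V) - 5*(3 - 1*5)) = 2*((2 + G)/((2*V)) - 5*(3 - 5)) = 2*((2 + G)*(1/(2*V)) - 5*(-2)) = 2*((2 + G)/(2*V) + 10) = 2*(10 + (2 + G)/(2*V)) = 20 + (2 + G)/V)
(b(-5*6*(-3), 1)*(-46))*8 = (((2 - 5*6*(-3) + 20*1)/1)*(-46))*8 = ((1*(2 - 30*(-3) + 20))*(-46))*8 = ((1*(2 + 90 + 20))*(-46))*8 = ((1*112)*(-46))*8 = (112*(-46))*8 = -5152*8 = -41216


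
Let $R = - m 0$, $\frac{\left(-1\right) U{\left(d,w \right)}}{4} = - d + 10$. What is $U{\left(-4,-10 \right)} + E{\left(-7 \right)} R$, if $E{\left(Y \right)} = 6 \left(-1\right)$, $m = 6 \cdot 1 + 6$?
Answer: $-56$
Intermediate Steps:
$m = 12$ ($m = 6 + 6 = 12$)
$U{\left(d,w \right)} = -40 + 4 d$ ($U{\left(d,w \right)} = - 4 \left(- d + 10\right) = - 4 \left(10 - d\right) = -40 + 4 d$)
$R = 0$ ($R = \left(-1\right) 12 \cdot 0 = \left(-12\right) 0 = 0$)
$E{\left(Y \right)} = -6$
$U{\left(-4,-10 \right)} + E{\left(-7 \right)} R = \left(-40 + 4 \left(-4\right)\right) - 0 = \left(-40 - 16\right) + 0 = -56 + 0 = -56$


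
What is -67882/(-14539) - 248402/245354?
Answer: 97340325/26620909 ≈ 3.6565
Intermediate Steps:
-67882/(-14539) - 248402/245354 = -67882*(-1/14539) - 248402*1/245354 = 67882/14539 - 124201/122677 = 97340325/26620909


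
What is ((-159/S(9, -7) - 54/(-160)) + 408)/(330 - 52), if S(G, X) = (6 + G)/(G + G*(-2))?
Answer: 40299/22240 ≈ 1.8120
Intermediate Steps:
S(G, X) = -(6 + G)/G (S(G, X) = (6 + G)/(G - 2*G) = (6 + G)/((-G)) = (6 + G)*(-1/G) = -(6 + G)/G)
((-159/S(9, -7) - 54/(-160)) + 408)/(330 - 52) = ((-159*9/(-6 - 1*9) - 54/(-160)) + 408)/(330 - 52) = ((-159*9/(-6 - 9) - 54*(-1/160)) + 408)/278 = ((-159/((⅑)*(-15)) + 27/80) + 408)*(1/278) = ((-159/(-5/3) + 27/80) + 408)*(1/278) = ((-159*(-⅗) + 27/80) + 408)*(1/278) = ((477/5 + 27/80) + 408)*(1/278) = (7659/80 + 408)*(1/278) = (40299/80)*(1/278) = 40299/22240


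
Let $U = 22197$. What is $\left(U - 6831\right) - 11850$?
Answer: $3516$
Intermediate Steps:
$\left(U - 6831\right) - 11850 = \left(22197 - 6831\right) - 11850 = 15366 - 11850 = 3516$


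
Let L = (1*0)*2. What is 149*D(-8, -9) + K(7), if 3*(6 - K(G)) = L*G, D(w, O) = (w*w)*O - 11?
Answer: -87457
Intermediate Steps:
D(w, O) = -11 + O*w² (D(w, O) = w²*O - 11 = O*w² - 11 = -11 + O*w²)
L = 0 (L = 0*2 = 0)
K(G) = 6 (K(G) = 6 - 0*G = 6 - ⅓*0 = 6 + 0 = 6)
149*D(-8, -9) + K(7) = 149*(-11 - 9*(-8)²) + 6 = 149*(-11 - 9*64) + 6 = 149*(-11 - 576) + 6 = 149*(-587) + 6 = -87463 + 6 = -87457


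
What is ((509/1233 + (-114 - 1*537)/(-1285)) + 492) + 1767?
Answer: 3580627643/1584405 ≈ 2259.9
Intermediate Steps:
((509/1233 + (-114 - 1*537)/(-1285)) + 492) + 1767 = ((509*(1/1233) + (-114 - 537)*(-1/1285)) + 492) + 1767 = ((509/1233 - 651*(-1/1285)) + 492) + 1767 = ((509/1233 + 651/1285) + 492) + 1767 = (1456748/1584405 + 492) + 1767 = 780984008/1584405 + 1767 = 3580627643/1584405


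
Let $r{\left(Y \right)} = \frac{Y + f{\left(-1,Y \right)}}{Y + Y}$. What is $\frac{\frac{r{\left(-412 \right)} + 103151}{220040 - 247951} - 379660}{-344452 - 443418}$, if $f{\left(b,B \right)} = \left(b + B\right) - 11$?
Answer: $\frac{22978309925}{47684098436} \approx 0.48189$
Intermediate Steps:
$f{\left(b,B \right)} = -11 + B + b$ ($f{\left(b,B \right)} = \left(B + b\right) - 11 = -11 + B + b$)
$r{\left(Y \right)} = \frac{-12 + 2 Y}{2 Y}$ ($r{\left(Y \right)} = \frac{Y - \left(12 - Y\right)}{Y + Y} = \frac{Y + \left(-12 + Y\right)}{2 Y} = \left(-12 + 2 Y\right) \frac{1}{2 Y} = \frac{-12 + 2 Y}{2 Y}$)
$\frac{\frac{r{\left(-412 \right)} + 103151}{220040 - 247951} - 379660}{-344452 - 443418} = \frac{\frac{\frac{-6 - 412}{-412} + 103151}{220040 - 247951} - 379660}{-344452 - 443418} = \frac{\frac{\left(- \frac{1}{412}\right) \left(-418\right) + 103151}{-27911} - 379660}{-787870} = \left(\left(\frac{209}{206} + 103151\right) \left(- \frac{1}{27911}\right) - 379660\right) \left(- \frac{1}{787870}\right) = \left(\frac{21249315}{206} \left(- \frac{1}{27911}\right) - 379660\right) \left(- \frac{1}{787870}\right) = \left(- \frac{1118385}{302614} - 379660\right) \left(- \frac{1}{787870}\right) = \left(- \frac{114891549625}{302614}\right) \left(- \frac{1}{787870}\right) = \frac{22978309925}{47684098436}$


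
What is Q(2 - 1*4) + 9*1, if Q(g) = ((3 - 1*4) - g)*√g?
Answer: 9 + I*√2 ≈ 9.0 + 1.4142*I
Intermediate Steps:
Q(g) = √g*(-1 - g) (Q(g) = ((3 - 4) - g)*√g = (-1 - g)*√g = √g*(-1 - g))
Q(2 - 1*4) + 9*1 = √(2 - 1*4)*(-1 - (2 - 1*4)) + 9*1 = √(2 - 4)*(-1 - (2 - 4)) + 9 = √(-2)*(-1 - 1*(-2)) + 9 = (I*√2)*(-1 + 2) + 9 = (I*√2)*1 + 9 = I*√2 + 9 = 9 + I*√2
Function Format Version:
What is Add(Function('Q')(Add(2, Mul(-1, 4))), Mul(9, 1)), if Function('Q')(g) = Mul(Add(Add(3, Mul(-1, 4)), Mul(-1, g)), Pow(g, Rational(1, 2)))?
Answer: Add(9, Mul(I, Pow(2, Rational(1, 2)))) ≈ Add(9.0000, Mul(1.4142, I))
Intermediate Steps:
Function('Q')(g) = Mul(Pow(g, Rational(1, 2)), Add(-1, Mul(-1, g))) (Function('Q')(g) = Mul(Add(Add(3, -4), Mul(-1, g)), Pow(g, Rational(1, 2))) = Mul(Add(-1, Mul(-1, g)), Pow(g, Rational(1, 2))) = Mul(Pow(g, Rational(1, 2)), Add(-1, Mul(-1, g))))
Add(Function('Q')(Add(2, Mul(-1, 4))), Mul(9, 1)) = Add(Mul(Pow(Add(2, Mul(-1, 4)), Rational(1, 2)), Add(-1, Mul(-1, Add(2, Mul(-1, 4))))), Mul(9, 1)) = Add(Mul(Pow(Add(2, -4), Rational(1, 2)), Add(-1, Mul(-1, Add(2, -4)))), 9) = Add(Mul(Pow(-2, Rational(1, 2)), Add(-1, Mul(-1, -2))), 9) = Add(Mul(Mul(I, Pow(2, Rational(1, 2))), Add(-1, 2)), 9) = Add(Mul(Mul(I, Pow(2, Rational(1, 2))), 1), 9) = Add(Mul(I, Pow(2, Rational(1, 2))), 9) = Add(9, Mul(I, Pow(2, Rational(1, 2))))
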